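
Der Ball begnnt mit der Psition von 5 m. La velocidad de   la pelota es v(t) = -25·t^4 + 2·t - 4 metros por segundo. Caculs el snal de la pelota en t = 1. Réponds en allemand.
Ausgehend von der Geschwindigkeit v(t) = -25·t^4 + 2·t - 4, nehmen wir 3 Ableitungen. Die Ableitung von der Geschwindigkeit ergibt die Beschleunigung: a(t) = 2 - 100·t^3. Mit d/dt von a(t) finden wir j(t) = -300·t^2. Durch Ableiten von dem Ruck erhalten wir den Snap: s(t) = -600·t. Mit s(t) = -600·t und Einsetzen von t = 1, finden wir s = -600.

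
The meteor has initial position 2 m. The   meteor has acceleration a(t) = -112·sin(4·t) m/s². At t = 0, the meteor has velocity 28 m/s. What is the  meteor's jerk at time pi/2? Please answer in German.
Ausgehend von der Beschleunigung a(t) = -112·sin(4·t), nehmen wir 1 Ableitung. Durch Ableiten von der Beschleunigung erhalten wir den Ruck: j(t) = -448·cos(4·t). Wir haben den Ruck j(t) = -448·cos(4·t). Durch Einsetzen von t = pi/2: j(pi/2) = -448.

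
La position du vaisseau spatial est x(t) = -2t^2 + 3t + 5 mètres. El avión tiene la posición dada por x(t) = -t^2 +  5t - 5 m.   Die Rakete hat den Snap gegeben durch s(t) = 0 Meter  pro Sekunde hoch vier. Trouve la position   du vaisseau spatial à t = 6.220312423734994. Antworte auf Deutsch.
Aus der Gleichung für die Position x(t) = -2·t^2 + 3·t + 5, setzen wir t = 6.220312423734994 ein und erhalten x = -53.7236360265388.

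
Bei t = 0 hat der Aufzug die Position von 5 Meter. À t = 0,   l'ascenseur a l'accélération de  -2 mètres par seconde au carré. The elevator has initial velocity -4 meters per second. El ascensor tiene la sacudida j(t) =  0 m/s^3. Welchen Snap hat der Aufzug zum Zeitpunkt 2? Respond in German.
Um dies zu lösen, müssen wir 1 Ableitung unserer Gleichung für den Ruck j(t) = 0 nehmen. Durch Ableiten von dem Ruck erhalten wir den Snap: s(t) = 0. Aus der Gleichung für den Snap s(t) = 0, setzen wir t = 2 ein und erhalten s = 0.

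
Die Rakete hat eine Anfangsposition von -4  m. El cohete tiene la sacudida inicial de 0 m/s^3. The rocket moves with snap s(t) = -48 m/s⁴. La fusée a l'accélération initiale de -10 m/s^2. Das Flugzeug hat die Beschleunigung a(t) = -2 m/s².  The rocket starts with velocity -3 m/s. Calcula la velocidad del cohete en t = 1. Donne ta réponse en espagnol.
Partiendo del snap s(t) = -48, tomamos 3 integrales. Integrando el snap y usando la condición inicial j(0) = 0, obtenemos j(t) = -48·t. Integrando la sacudida y usando la condición inicial a(0) = -10, obtenemos a(t) = -24·t^2 - 10. La antiderivada de la aceleración, con v(0) = -3, da la velocidad: v(t) = -8·t^3 - 10·t - 3. De la ecuación de la velocidad v(t) = -8·t^3 - 10·t - 3, sustituimos t = 1 para obtener v = -21.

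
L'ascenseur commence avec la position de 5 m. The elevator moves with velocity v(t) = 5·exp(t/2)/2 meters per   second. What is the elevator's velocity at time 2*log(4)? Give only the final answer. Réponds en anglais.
v(2*log(4)) = 10.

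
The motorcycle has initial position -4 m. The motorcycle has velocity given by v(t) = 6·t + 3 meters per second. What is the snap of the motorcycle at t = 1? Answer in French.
Nous devons dériver notre équation de la vitesse v(t) = 6·t + 3 3 fois. En prenant d/dt de v(t), nous trouvons a(t) = 6. En prenant d/dt de a(t), nous trouvons j(t) = 0. La dérivée du jerk donne le snap: s(t) = 0. Nous avons le snap s(t) = 0. En substituant t = 1: s(1) = 0.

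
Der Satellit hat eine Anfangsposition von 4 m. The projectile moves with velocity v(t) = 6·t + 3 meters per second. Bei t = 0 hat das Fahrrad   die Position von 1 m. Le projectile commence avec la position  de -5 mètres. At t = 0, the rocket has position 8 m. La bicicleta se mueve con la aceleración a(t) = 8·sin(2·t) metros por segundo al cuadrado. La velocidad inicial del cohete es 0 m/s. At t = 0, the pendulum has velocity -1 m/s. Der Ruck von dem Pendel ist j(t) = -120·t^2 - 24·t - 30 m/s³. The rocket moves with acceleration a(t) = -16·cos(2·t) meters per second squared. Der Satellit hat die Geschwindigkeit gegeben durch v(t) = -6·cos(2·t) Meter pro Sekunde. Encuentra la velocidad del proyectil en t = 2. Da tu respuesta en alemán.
Mit v(t) = 6·t + 3 und Einsetzen von t = 2, finden wir v = 15.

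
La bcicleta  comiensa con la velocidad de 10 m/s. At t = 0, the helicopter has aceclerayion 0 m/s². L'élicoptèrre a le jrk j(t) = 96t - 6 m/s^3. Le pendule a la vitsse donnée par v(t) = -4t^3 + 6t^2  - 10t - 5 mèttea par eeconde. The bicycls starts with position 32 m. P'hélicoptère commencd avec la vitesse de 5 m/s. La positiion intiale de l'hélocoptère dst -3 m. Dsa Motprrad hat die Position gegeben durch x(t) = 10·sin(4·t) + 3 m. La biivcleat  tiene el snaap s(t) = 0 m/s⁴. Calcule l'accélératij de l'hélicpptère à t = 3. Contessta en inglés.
To solve this, we need to take 1 integral of our jerk equation j(t) = 96·t - 6. Finding the antiderivative of j(t) and using a(0) = 0: a(t) = 6·t·(8·t - 1). Using a(t) = 6·t·(8·t - 1) and substituting t = 3, we find a = 414.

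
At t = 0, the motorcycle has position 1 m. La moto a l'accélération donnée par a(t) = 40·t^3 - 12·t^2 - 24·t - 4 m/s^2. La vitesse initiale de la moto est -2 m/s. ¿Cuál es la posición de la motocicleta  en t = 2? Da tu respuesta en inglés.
Starting from acceleration a(t) = 40·t^3 - 12·t^2 - 24·t - 4, we take 2 antiderivatives. The integral of acceleration is velocity. Using v(0) = -2, we get v(t) = 10·t^4 - 4·t^3 - 12·t^2 - 4·t - 2. The integral of velocity, with x(0) = 1, gives position: x(t) = 2·t^5 - t^4 - 4·t^3 - 2·t^2 - 2·t + 1. We have position x(t) = 2·t^5 - t^4 - 4·t^3 - 2·t^2 - 2·t + 1. Substituting t = 2: x(2) = 5.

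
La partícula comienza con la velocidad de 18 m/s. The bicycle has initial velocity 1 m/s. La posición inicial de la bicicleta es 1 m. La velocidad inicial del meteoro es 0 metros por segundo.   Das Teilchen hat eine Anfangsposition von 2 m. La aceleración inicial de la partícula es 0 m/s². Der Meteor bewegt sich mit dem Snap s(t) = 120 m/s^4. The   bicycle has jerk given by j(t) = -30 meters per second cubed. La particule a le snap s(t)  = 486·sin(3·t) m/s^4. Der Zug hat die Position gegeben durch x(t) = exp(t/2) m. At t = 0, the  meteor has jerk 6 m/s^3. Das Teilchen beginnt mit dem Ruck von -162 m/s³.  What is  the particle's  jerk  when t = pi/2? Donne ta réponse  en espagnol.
Debemos encontrar la integral de nuestra ecuación del snap s(t) = 486·sin(3·t) 1 vez. Tomando ∫s(t)dt y aplicando j(0) = -162, encontramos j(t) = -162·cos(3·t). Usando j(t) = -162·cos(3·t) y sustituyendo t = pi/2, encontramos j = 0.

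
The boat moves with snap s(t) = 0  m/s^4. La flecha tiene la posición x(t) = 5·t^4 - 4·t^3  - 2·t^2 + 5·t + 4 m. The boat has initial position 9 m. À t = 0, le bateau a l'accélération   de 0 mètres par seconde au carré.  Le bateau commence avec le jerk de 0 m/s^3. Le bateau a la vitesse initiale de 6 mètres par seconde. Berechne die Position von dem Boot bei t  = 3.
Wir müssen die Stammfunktion unserer Gleichung für den Snap s(t) = 0 4-mal finden. Die Stammfunktion von dem Snap, mit j(0) = 0, ergibt den Ruck: j(t) = 0. Das Integral von dem Ruck, mit a(0) = 0, ergibt die Beschleunigung: a(t) = 0. Die Stammfunktion von der Beschleunigung, mit v(0) = 6, ergibt die Geschwindigkeit: v(t) = 6. Das Integral von der Geschwindigkeit, mit x(0) = 9, ergibt die Position: x(t) = 6·t + 9. Wir haben die Position x(t) = 6·t + 9. Durch Einsetzen von t = 3: x(3) = 27.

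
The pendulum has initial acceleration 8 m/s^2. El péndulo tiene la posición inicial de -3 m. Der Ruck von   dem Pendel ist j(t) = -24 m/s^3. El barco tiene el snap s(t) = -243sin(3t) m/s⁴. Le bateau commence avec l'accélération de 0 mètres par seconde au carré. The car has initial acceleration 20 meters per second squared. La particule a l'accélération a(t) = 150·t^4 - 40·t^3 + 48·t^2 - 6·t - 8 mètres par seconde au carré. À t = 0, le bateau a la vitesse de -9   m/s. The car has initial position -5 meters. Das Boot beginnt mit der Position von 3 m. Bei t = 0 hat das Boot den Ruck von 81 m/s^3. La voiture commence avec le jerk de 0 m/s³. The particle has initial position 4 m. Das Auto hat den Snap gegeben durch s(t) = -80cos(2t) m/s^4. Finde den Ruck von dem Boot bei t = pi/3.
Ausgehend von dem Snap s(t) = -243·sin(3·t), nehmen wir 1 Stammfunktion. Durch Integration von dem Snap und Verwendung der Anfangsbedingung j(0) = 81, erhalten wir j(t) = 81·cos(3·t). Aus der Gleichung für den Ruck j(t) = 81·cos(3·t), setzen wir t = pi/3 ein und erhalten j = -81.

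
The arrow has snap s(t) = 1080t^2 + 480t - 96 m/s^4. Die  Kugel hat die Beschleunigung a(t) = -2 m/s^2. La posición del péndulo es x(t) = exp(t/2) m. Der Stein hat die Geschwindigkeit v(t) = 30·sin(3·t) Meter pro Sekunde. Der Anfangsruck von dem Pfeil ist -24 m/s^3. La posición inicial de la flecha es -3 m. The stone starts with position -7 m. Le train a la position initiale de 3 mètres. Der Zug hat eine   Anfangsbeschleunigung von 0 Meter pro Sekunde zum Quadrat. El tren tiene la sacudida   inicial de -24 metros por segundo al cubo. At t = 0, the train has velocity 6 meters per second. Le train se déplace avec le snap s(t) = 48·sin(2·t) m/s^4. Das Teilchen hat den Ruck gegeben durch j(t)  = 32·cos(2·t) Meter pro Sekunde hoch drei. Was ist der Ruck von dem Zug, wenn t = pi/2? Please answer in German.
Ausgehend von dem Snap s(t) = 48·sin(2·t), nehmen wir 1 Stammfunktion. Durch Integration von dem Snap und Verwendung der Anfangsbedingung j(0) = -24, erhalten wir j(t) = -24·cos(2·t). Aus der Gleichung für den Ruck j(t) = -24·cos(2·t), setzen wir t = pi/2 ein und erhalten j = 24.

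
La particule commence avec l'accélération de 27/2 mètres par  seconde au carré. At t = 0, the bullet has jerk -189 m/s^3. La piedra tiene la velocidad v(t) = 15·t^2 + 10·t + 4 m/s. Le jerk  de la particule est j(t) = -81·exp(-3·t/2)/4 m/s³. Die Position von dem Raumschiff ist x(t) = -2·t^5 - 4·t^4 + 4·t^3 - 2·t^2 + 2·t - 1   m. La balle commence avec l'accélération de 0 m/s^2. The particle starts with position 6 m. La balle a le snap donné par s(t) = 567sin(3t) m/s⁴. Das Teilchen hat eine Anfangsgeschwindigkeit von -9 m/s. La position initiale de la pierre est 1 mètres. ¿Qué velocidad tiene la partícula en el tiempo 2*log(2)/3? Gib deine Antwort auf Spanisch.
Debemos encontrar la integral de nuestra ecuación de la sacudida j(t) = -81·exp(-3·t/2)/4 2 veces. La integral de la sacudida, con a(0) = 27/2, da la aceleración: a(t) = 27·exp(-3·t/2)/2. Integrando la aceleración y usando la condición inicial v(0) = -9, obtenemos v(t) = -9·exp(-3·t/2). Tenemos la velocidad v(t) = -9·exp(-3·t/2). Sustituyendo t = 2*log(2)/3: v(2*log(2)/3) = -9/2.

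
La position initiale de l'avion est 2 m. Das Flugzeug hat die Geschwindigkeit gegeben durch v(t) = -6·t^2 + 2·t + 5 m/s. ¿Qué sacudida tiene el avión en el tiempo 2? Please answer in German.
Wir müssen unsere Gleichung für die Geschwindigkeit v(t) = -6·t^2 + 2·t + 5 2-mal ableiten. Durch Ableiten von der Geschwindigkeit erhalten wir die Beschleunigung: a(t) = 2 - 12·t. Die Ableitung von der Beschleunigung ergibt den Ruck: j(t) = -12. Mit j(t) = -12 und Einsetzen von t = 2, finden wir j = -12.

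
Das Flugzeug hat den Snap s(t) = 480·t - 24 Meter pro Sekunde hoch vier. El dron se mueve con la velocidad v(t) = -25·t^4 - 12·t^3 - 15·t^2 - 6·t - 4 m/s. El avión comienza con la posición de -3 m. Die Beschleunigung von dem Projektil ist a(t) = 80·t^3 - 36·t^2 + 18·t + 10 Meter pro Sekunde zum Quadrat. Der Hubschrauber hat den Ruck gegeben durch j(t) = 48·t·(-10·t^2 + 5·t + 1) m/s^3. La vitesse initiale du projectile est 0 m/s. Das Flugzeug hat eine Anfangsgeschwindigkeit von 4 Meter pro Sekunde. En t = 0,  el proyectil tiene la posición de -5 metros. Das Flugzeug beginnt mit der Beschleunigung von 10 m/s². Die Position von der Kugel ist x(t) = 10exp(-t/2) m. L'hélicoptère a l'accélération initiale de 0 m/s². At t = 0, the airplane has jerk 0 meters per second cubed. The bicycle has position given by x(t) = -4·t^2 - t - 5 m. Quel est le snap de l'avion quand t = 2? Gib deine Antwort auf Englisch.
We have snap s(t) = 480·t - 24. Substituting t = 2: s(2) = 936.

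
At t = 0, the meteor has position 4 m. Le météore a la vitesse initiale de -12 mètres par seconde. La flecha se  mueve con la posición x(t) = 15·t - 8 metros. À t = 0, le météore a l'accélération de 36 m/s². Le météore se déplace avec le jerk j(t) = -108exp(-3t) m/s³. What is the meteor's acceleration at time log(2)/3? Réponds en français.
Nous devons trouver l'intégrale de notre équation du jerk j(t) = -108·exp(-3·t) 1 fois. L'intégrale du jerk est l'accélération. En utilisant a(0) = 36, nous obtenons a(t) = 36·exp(-3·t). De l'équation de l'accélération a(t) = 36·exp(-3·t), nous substituons t = log(2)/3 pour obtenir a = 18.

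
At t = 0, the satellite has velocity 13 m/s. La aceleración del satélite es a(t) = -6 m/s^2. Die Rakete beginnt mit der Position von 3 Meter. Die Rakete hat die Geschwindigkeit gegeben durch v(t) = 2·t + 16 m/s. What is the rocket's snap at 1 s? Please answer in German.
Wir müssen unsere Gleichung für die Geschwindigkeit v(t) = 2·t + 16 3-mal ableiten. Die Ableitung von der Geschwindigkeit ergibt die Beschleunigung: a(t) = 2. Durch Ableiten von der Beschleunigung erhalten wir den Ruck: j(t) = 0. Durch Ableiten von dem Ruck erhalten wir den Snap: s(t) = 0. Mit s(t) = 0 und Einsetzen von t = 1, finden wir s = 0.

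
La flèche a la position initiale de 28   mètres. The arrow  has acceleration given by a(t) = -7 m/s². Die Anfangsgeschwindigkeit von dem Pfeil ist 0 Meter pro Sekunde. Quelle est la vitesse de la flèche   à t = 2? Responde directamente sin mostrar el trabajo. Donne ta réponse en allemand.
Bei t = 2, v = -14.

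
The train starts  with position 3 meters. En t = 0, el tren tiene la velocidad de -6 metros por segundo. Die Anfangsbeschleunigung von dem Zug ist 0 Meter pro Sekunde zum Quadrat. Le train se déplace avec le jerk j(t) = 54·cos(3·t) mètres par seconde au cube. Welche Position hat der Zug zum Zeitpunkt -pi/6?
Wir müssen unsere Gleichung für den Ruck j(t) = 54·cos(3·t) 3-mal integrieren. Die Stammfunktion von dem Ruck ist die Beschleunigung. Mit a(0) = 0 erhalten wir a(t) = 18·sin(3·t). Mit ∫a(t)dt und Anwendung von v(0) = -6, finden wir v(t) = -6·cos(3·t). Die Stammfunktion von der Geschwindigkeit, mit x(0) = 3, ergibt die Position: x(t) = 3 - 2·sin(3·t). Aus der Gleichung für die Position x(t) = 3 - 2·sin(3·t), setzen wir t = -pi/6 ein und erhalten x = 5.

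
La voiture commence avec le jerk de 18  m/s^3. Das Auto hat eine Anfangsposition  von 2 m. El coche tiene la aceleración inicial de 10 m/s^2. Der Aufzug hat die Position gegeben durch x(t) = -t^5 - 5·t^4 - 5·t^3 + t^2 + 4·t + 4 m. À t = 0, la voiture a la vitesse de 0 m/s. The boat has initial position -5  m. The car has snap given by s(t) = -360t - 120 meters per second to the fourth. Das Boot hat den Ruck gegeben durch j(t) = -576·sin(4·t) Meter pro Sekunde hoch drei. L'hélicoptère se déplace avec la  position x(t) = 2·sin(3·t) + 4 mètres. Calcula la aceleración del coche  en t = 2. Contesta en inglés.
We must find the integral of our snap equation s(t) = -360·t - 120 2 times. Finding the integral of s(t) and using j(0) = 18: j(t) = -180·t^2 - 120·t + 18. Integrating jerk and using the initial condition a(0) = 10, we get a(t) = -60·t^3 - 60·t^2 + 18·t + 10. Using a(t) = -60·t^3 - 60·t^2 + 18·t + 10 and substituting t = 2, we find a = -674.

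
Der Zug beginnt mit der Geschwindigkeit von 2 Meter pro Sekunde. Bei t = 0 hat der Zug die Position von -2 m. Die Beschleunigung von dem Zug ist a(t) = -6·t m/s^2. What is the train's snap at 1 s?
We must differentiate our acceleration equation a(t) = -6·t 2 times. The derivative of acceleration gives jerk: j(t) = -6. Differentiating jerk, we get snap: s(t) = 0. We have snap s(t) = 0. Substituting t = 1: s(1) = 0.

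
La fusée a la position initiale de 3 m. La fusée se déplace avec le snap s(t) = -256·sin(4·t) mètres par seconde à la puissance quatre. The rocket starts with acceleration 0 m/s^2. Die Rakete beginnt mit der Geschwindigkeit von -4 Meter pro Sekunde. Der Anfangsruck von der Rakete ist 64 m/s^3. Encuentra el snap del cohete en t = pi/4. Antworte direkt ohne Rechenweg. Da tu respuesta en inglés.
The snap at t = pi/4 is s = 0.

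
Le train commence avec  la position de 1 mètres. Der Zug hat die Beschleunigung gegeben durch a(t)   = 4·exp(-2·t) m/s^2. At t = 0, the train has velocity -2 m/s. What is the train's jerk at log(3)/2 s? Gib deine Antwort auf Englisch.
To solve this, we need to take 1 derivative of our acceleration equation a(t) = 4·exp(-2·t). Differentiating acceleration, we get jerk: j(t) = -8·exp(-2·t). From the given jerk equation j(t) = -8·exp(-2·t), we substitute t = log(3)/2 to get j = -8/3.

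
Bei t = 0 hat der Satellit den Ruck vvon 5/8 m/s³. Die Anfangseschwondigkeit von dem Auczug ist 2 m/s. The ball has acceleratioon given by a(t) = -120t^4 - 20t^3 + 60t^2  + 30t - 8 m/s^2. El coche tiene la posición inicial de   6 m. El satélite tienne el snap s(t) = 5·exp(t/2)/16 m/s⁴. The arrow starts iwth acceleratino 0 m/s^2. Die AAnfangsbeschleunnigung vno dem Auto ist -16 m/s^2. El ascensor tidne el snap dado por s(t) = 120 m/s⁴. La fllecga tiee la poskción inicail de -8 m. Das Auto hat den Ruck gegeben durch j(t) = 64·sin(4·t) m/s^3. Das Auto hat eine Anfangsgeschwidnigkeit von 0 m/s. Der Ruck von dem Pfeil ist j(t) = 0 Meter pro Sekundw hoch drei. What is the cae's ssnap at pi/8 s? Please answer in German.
Um dies zu lösen, müssen wir 1 Ableitung unserer Gleichung für den Ruck j(t) = 64·sin(4·t) nehmen. Mit d/dt von j(t) finden wir s(t) = 256·cos(4·t). Wir haben den Snap s(t) = 256·cos(4·t). Durch Einsetzen von t = pi/8: s(pi/8) = 0.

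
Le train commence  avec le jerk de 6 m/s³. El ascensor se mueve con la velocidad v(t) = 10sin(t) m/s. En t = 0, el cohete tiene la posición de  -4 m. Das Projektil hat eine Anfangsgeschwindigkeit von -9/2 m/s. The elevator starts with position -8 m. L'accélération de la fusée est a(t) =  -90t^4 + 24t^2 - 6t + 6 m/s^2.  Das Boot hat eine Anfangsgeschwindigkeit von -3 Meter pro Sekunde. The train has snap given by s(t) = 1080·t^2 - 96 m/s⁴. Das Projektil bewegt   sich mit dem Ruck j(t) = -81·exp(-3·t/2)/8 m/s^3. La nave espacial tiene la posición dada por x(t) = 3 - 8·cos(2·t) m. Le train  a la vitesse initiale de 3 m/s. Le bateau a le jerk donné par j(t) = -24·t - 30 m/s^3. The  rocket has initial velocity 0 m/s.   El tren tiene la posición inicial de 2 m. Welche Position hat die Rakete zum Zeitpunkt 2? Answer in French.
Nous devons trouver l'intégrale de notre équation de l'accélération a(t) = -90·t^4 + 24·t^2 - 6·t + 6 2 fois. La primitive de l'accélération, avec v(0) = 0, donne la vitesse: v(t) = t·(-18·t^4 + 8·t^2 - 3·t + 6). L'intégrale de la vitesse est la position. En utilisant x(0) = -4, nous obtenons x(t) = -3·t^6 + 2·t^4 - t^3 + 3·t^2 - 4. Nous avons la position x(t) = -3·t^6 + 2·t^4 - t^3 + 3·t^2 - 4. En substituant t = 2: x(2) = -160.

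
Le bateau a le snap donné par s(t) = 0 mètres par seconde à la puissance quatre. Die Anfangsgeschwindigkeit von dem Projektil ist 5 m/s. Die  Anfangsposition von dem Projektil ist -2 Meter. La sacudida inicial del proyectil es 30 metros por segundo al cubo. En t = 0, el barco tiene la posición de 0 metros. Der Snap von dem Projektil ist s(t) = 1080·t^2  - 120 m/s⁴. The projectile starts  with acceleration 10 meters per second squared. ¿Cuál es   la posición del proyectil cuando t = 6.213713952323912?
Para resolver esto, necesitamos tomar 4 integrales de nuestra ecuación del snap s(t) = 1080·t^2 - 120. La integral del snap, con j(0) = 30, da la sacudida: j(t) = 360·t^3 - 120·t + 30. La integral de la sacudida, con a(0) = 10, da la aceleración: a(t) = 90·t^4 - 60·t^2 + 30·t + 10. La antiderivada de la aceleración, con v(0) = 5, da la velocidad: v(t) = 18·t^5 - 20·t^3 + 15·t^2 + 10·t + 5. La integral de la velocidad, con x(0) = -2, da la posición: x(t) = 3·t^6 - 5·t^4 + 5·t^3 + 5·t^2 + 5·t - 2. De la ecuación de la posición x(t) = 3·t^6 - 5·t^4 + 5·t^3 + 5·t^2 + 5·t - 2, sustituimos t = 6.213713952323912 para obtener x = 166642.664813888.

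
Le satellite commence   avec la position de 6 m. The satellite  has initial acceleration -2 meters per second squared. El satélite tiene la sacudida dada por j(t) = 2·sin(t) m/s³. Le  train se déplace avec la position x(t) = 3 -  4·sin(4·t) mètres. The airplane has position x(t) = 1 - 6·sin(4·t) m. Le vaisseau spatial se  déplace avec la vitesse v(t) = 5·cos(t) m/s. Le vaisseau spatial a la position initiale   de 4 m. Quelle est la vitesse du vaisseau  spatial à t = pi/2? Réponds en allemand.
Wir haben die Geschwindigkeit v(t) = 5·cos(t). Durch Einsetzen von t = pi/2: v(pi/2) = 0.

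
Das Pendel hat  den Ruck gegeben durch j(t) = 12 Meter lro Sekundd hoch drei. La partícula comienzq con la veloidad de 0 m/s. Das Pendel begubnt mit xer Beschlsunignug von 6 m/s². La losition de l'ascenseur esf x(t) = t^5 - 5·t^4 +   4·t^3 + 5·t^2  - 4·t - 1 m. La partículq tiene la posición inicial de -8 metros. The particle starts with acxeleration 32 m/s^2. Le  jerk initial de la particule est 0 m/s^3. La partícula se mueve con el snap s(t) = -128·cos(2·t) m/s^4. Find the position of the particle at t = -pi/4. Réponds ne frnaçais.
Nous devons trouver l'intégrale de notre équation du snap s(t) = -128·cos(2·t) 4 fois. L'intégrale du snap est le jerk. En utilisant j(0) = 0, nous obtenons j(t) = -64·sin(2·t). La primitive du jerk, avec a(0) = 32, donne l'accélération: a(t) = 32·cos(2·t). En prenant ∫a(t)dt et en appliquant v(0) = 0, nous trouvons v(t) = 16·sin(2·t). En intégrant la vitesse et en utilisant la condition initiale x(0) = -8, nous obtenons x(t) = -8·cos(2·t). Nous avons la position x(t) = -8·cos(2·t). En substituant t = -pi/4: x(-pi/4) = 0.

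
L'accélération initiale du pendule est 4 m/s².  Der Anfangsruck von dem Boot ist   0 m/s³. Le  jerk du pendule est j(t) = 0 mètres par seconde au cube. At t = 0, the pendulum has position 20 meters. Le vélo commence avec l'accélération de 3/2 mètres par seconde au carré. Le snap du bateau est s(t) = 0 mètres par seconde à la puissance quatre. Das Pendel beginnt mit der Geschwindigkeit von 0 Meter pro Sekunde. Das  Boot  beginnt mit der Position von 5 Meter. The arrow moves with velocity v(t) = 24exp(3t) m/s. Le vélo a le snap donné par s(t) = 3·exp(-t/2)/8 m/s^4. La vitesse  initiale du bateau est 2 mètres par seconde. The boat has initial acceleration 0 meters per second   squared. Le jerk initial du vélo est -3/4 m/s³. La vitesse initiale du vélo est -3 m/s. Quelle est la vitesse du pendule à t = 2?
Pour résoudre ceci, nous devons prendre 2 primitives de notre équation du jerk j(t) = 0. En prenant ∫j(t)dt et en appliquant a(0) = 4, nous trouvons a(t) = 4. En intégrant l'accélération et en utilisant la condition initiale v(0) = 0, nous obtenons v(t) = 4·t. En utilisant v(t) = 4·t et en substituant t = 2, nous trouvons v = 8.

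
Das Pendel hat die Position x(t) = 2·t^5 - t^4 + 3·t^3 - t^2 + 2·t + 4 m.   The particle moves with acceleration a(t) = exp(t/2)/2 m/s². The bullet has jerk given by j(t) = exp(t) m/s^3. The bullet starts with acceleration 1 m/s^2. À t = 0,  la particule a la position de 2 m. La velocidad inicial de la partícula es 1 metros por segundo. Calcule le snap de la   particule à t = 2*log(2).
En partant de l'accélération a(t) = exp(t/2)/2, nous prenons 2 dérivées. En prenant d/dt de a(t), nous trouvons j(t) = exp(t/2)/4. En dérivant le jerk, nous obtenons le snap: s(t) = exp(t/2)/8. En utilisant s(t) = exp(t/2)/8 et en substituant t = 2*log(2), nous trouvons s = 1/4.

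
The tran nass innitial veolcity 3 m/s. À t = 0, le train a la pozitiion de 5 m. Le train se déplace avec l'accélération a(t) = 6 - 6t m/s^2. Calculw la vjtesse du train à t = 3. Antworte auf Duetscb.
Wir müssen die Stammfunktion unserer Gleichung für die Beschleunigung a(t) = 6 - 6·t 1-mal finden. Die Stammfunktion von der Beschleunigung, mit v(0) = 3, ergibt die Geschwindigkeit: v(t) = -3·t^2 + 6·t + 3. Wir haben die Geschwindigkeit v(t) = -3·t^2 + 6·t + 3. Durch Einsetzen von t = 3: v(3) = -6.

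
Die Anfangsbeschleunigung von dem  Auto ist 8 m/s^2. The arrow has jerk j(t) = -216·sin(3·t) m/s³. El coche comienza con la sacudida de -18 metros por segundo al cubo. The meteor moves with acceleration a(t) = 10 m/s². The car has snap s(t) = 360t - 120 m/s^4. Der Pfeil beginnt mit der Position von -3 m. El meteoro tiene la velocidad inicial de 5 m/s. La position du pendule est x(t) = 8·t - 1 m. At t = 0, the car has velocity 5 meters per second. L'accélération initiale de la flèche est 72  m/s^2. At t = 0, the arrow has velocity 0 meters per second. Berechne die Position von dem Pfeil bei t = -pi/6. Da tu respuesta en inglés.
We must find the antiderivative of our jerk equation j(t) = -216·sin(3·t) 3 times. Finding the antiderivative of j(t) and using a(0) = 72: a(t) = 72·cos(3·t). The antiderivative of acceleration, with v(0) = 0, gives velocity: v(t) = 24·sin(3·t). The integral of velocity is position. Using x(0) = -3, we get x(t) = 5 - 8·cos(3·t). Using x(t) = 5 - 8·cos(3·t) and substituting t = -pi/6, we find x = 5.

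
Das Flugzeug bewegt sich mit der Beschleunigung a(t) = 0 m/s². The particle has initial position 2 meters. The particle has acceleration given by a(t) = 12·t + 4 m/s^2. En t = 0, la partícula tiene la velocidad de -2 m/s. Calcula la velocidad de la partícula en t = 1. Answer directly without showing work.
La velocidad en t = 1 es v = 8.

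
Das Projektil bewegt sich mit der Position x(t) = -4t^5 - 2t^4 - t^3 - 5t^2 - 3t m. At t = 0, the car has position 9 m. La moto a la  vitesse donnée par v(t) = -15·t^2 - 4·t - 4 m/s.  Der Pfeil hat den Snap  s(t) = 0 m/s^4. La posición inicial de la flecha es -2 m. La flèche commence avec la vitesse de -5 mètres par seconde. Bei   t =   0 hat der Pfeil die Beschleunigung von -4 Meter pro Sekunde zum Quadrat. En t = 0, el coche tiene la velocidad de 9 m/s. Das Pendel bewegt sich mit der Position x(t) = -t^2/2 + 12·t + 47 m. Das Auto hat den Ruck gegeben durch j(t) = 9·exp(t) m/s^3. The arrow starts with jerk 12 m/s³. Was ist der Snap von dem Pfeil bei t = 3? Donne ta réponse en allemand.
Mit s(t) = 0 und Einsetzen von t = 3, finden wir s = 0.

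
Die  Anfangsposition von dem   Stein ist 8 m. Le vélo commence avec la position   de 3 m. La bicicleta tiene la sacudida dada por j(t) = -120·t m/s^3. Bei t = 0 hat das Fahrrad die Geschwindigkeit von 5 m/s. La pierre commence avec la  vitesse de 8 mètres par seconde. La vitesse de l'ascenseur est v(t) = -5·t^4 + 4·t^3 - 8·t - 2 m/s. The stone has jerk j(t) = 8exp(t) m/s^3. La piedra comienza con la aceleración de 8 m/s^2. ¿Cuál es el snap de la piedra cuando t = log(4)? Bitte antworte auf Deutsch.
Um dies zu lösen, müssen wir 1 Ableitung unserer Gleichung für den Ruck j(t) = 8·exp(t) nehmen. Durch Ableiten von dem Ruck erhalten wir den Snap: s(t) = 8·exp(t). Wir haben den Snap s(t) = 8·exp(t). Durch Einsetzen von t = log(4): s(log(4)) = 32.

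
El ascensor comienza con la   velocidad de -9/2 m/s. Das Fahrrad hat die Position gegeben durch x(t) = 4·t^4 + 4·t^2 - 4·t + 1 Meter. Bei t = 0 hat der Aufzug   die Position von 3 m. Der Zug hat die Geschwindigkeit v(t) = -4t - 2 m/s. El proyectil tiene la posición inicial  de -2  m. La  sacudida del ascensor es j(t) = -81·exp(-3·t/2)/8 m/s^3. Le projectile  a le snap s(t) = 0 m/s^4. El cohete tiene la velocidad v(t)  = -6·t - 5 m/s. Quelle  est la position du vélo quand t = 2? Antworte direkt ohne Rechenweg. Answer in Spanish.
La posición en t = 2 es x = 73.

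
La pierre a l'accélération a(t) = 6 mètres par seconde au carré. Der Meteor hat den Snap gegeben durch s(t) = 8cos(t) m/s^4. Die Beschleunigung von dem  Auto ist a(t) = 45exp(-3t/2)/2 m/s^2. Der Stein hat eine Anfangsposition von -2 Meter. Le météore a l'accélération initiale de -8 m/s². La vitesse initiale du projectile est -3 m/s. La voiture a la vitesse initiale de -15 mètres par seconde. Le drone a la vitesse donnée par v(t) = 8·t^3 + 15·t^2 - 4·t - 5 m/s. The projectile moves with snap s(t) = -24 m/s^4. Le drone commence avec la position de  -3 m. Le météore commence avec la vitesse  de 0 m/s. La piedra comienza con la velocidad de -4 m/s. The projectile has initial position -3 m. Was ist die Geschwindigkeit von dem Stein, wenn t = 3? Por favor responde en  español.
Debemos encontrar la integral de nuestra ecuación de la aceleración a(t) = 6 1 vez. La integral de la aceleración es la velocidad. Usando v(0) = -4, obtenemos v(t) = 6·t - 4. Usando v(t) = 6·t - 4 y sustituyendo t = 3, encontramos v = 14.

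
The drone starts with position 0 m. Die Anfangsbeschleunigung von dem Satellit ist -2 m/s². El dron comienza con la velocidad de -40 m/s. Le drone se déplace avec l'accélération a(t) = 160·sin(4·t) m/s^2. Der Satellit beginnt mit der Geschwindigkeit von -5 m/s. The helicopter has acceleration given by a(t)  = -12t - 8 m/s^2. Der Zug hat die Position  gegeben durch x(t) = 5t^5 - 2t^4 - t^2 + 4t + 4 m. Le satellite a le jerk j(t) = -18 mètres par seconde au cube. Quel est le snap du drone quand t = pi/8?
Pour résoudre ceci, nous devons prendre 2 dérivées de notre équation de l'accélération a(t) = 160·sin(4·t). En dérivant l'accélération, nous obtenons le jerk: j(t) = 640·cos(4·t). En dérivant le jerk, nous obtenons le snap: s(t) = -2560·sin(4·t). Nous avons le snap s(t) = -2560·sin(4·t). En substituant t = pi/8: s(pi/8) = -2560.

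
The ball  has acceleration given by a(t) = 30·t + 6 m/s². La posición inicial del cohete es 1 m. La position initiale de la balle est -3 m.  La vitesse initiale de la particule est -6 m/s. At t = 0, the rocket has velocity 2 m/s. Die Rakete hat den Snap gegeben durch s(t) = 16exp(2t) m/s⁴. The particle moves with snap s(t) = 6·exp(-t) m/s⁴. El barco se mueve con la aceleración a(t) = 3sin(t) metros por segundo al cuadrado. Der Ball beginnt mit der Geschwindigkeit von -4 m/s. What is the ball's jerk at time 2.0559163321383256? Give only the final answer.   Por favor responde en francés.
À t = 2.0559163321383256, j = 30.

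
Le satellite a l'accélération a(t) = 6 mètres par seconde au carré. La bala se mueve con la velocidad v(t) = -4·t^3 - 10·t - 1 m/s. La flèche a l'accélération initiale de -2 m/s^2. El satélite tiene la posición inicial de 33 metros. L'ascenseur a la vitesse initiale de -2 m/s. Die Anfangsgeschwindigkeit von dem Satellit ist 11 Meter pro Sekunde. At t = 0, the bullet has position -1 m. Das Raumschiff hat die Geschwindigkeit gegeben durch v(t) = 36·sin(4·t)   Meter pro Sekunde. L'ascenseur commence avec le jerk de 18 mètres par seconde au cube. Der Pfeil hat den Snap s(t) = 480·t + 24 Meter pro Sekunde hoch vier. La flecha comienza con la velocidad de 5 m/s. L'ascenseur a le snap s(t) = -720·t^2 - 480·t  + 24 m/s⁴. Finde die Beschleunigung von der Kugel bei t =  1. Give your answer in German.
Ausgehend von der Geschwindigkeit v(t) = -4·t^3 - 10·t - 1, nehmen wir 1 Ableitung. Mit d/dt von v(t) finden wir a(t) = -12·t^2 - 10. Wir haben die Beschleunigung a(t) = -12·t^2 - 10. Durch Einsetzen von t = 1: a(1) = -22.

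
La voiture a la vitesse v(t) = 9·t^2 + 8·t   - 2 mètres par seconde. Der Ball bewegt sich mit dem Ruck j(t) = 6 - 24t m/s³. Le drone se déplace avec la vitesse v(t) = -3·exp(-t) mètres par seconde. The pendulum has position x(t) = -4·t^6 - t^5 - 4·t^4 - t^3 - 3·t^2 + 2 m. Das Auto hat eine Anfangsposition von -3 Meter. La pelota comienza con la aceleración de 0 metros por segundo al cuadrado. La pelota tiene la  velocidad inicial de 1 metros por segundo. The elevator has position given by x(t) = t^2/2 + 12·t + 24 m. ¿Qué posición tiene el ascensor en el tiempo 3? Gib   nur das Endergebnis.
En t = 3, x = 129/2.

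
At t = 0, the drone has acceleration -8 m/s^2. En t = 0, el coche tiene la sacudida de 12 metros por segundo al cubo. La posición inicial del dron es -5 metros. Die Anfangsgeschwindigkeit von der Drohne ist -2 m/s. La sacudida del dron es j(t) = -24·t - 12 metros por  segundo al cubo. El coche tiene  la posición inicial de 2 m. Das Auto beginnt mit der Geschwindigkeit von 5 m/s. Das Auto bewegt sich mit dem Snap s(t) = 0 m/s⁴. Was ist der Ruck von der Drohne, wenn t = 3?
Wir haben den Ruck j(t) = -24·t - 12. Durch Einsetzen von t = 3: j(3) = -84.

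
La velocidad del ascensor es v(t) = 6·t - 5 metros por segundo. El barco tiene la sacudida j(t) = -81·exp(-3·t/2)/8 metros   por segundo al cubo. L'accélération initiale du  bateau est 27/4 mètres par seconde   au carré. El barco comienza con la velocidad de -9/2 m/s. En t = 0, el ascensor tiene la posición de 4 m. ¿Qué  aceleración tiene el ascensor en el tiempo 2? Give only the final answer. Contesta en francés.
À t = 2, a = 6.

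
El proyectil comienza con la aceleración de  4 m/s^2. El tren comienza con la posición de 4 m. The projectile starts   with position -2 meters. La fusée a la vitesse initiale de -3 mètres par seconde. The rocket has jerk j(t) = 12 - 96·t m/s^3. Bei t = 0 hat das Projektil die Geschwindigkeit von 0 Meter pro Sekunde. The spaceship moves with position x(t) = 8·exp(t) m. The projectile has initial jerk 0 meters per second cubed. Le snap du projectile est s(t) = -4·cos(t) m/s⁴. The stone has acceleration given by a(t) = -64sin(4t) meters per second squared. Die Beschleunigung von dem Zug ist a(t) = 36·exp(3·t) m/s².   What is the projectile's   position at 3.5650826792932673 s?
We must find the integral of our snap equation s(t) = -4·cos(t) 4 times. Integrating snap and using the initial condition j(0) = 0, we get j(t) = -4·sin(t). Finding the integral of j(t) and using a(0) = 4: a(t) = 4·cos(t). Taking ∫a(t)dt and applying v(0) = 0, we find v(t) = 4·sin(t). The antiderivative of velocity is position. Using x(0) = -2, we get x(t) = 2 - 4·cos(t). Using x(t) = 2 - 4·cos(t) and substituting t = 3.5650826792932673, we find x = 5.64664115162260.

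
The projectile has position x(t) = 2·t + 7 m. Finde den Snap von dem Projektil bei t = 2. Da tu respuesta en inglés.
To solve this, we need to take 4 derivatives of our position equation x(t) = 2·t + 7. Differentiating position, we get velocity: v(t) = 2. The derivative of velocity gives acceleration: a(t) = 0. Differentiating acceleration, we get jerk: j(t) = 0. The derivative of jerk gives snap: s(t) = 0. We have snap s(t) = 0. Substituting t = 2: s(2) = 0.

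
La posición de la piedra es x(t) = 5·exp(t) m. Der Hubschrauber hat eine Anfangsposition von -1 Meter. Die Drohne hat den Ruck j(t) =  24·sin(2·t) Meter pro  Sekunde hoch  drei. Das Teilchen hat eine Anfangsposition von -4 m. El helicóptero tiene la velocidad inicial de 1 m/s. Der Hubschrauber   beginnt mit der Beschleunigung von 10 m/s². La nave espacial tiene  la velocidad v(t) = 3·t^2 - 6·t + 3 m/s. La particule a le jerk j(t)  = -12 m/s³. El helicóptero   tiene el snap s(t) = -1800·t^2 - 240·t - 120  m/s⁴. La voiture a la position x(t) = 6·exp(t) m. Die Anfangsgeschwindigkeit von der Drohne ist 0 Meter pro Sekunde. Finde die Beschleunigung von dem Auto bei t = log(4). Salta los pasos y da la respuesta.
Bei t = log(4), a = 24.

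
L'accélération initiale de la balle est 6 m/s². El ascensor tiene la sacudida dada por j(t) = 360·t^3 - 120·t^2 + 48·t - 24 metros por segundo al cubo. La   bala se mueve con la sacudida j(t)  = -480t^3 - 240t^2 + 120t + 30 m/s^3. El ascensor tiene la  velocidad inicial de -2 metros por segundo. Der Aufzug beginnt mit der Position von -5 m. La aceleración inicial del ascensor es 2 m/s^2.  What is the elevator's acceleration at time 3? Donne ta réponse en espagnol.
Partiendo de la sacudida j(t) = 360·t^3 - 120·t^2 + 48·t - 24, tomamos 1 antiderivada. Tomando ∫j(t)dt y aplicando a(0) = 2, encontramos a(t) = 90·t^4 - 40·t^3 + 24·t^2 - 24·t + 2. Usando a(t) = 90·t^4 - 40·t^3 + 24·t^2 - 24·t + 2 y sustituyendo t = 3, encontramos a = 6356.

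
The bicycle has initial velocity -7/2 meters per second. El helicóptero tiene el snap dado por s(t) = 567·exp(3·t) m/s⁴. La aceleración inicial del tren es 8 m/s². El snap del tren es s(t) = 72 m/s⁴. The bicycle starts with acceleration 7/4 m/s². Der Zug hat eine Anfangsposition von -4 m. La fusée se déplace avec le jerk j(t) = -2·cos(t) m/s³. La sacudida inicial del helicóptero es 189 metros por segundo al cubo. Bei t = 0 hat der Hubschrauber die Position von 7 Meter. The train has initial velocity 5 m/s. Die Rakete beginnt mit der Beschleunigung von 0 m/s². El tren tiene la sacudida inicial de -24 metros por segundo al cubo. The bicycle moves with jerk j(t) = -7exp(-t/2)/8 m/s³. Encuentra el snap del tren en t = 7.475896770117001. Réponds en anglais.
We have snap s(t) = 72. Substituting t = 7.475896770117001: s(7.475896770117001) = 72.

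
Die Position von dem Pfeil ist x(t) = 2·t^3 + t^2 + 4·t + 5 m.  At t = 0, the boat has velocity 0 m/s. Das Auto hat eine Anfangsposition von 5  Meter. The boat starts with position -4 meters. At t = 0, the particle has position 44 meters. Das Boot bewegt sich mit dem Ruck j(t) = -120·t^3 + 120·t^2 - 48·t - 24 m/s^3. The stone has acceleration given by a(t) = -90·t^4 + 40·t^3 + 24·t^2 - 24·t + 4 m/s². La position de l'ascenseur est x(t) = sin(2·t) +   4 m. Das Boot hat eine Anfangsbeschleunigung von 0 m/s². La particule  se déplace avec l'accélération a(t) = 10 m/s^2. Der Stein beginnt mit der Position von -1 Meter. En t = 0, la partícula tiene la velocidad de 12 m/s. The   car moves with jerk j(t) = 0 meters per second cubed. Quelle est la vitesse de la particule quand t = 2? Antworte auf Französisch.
En partant de l'accélération a(t) = 10, nous prenons 1 primitive. En prenant ∫a(t)dt et en appliquant v(0) = 12, nous trouvons v(t) = 10·t + 12. De l'équation de la vitesse v(t) = 10·t + 12, nous substituons t = 2 pour obtenir v = 32.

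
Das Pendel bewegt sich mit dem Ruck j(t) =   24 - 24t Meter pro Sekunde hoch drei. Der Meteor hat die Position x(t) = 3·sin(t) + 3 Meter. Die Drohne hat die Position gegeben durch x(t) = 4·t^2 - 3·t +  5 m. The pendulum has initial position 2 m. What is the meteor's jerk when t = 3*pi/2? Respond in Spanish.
Debemos derivar nuestra ecuación de la posición x(t) = 3·sin(t) + 3 3 veces. La derivada de la posición da la velocidad: v(t) = 3·cos(t). La derivada de la velocidad da la aceleración: a(t) = -3·sin(t). La derivada de la aceleración da la sacudida: j(t) = -3·cos(t). Usando j(t) = -3·cos(t) y sustituyendo t = 3*pi/2, encontramos j = 0.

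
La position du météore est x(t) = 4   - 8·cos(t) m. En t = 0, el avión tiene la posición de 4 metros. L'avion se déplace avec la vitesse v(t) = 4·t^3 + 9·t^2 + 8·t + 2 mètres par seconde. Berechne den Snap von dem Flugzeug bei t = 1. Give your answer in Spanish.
Para resolver esto, necesitamos tomar 3 derivadas de nuestra ecuación de la velocidad v(t) = 4·t^3 + 9·t^2 + 8·t + 2. La derivada de la velocidad da la aceleración: a(t) = 12·t^2 + 18·t + 8. Derivando la aceleración, obtenemos la sacudida: j(t) = 24·t + 18. Tomando d/dt de j(t), encontramos s(t) = 24. Usando s(t) = 24 y sustituyendo t = 1, encontramos s = 24.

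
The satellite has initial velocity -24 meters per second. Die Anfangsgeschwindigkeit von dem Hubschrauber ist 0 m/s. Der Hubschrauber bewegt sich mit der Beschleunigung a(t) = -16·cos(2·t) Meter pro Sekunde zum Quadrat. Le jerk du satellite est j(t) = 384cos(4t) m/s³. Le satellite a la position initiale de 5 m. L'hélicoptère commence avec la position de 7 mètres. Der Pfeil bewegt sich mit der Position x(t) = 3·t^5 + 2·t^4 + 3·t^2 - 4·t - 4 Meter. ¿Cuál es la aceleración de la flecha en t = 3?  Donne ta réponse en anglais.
To solve this, we need to take 2 derivatives of our position equation x(t) = 3·t^5 + 2·t^4 + 3·t^2 - 4·t - 4. The derivative of position gives velocity: v(t) = 15·t^4 + 8·t^3 + 6·t - 4. Differentiating velocity, we get acceleration: a(t) = 60·t^3 + 24·t^2 + 6. Using a(t) = 60·t^3 + 24·t^2 + 6 and substituting t = 3, we find a = 1842.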